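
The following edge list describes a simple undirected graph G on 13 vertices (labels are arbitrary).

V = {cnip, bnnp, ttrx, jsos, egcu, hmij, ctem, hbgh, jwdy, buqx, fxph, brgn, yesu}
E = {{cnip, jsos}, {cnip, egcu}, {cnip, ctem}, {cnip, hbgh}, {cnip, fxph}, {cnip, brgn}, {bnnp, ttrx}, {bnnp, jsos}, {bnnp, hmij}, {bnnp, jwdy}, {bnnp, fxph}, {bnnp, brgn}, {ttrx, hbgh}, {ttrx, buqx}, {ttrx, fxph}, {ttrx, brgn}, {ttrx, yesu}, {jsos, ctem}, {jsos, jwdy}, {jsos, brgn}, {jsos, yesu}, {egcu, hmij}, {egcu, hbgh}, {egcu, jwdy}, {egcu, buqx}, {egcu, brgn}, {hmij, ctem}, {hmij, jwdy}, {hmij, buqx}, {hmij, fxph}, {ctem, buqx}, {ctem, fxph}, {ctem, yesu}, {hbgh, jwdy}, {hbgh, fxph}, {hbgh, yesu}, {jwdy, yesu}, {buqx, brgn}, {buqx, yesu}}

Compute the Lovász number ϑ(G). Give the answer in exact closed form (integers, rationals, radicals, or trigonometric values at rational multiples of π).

sqrt(13)

deg(jsos) = 6; N(jsos) = {cnip, bnnp, ctem, jwdy, brgn, yesu}.
deg(egcu) = 6; N(egcu) = {cnip, hmij, hbgh, jwdy, buqx, brgn}.
Vertex yesu has 6 neighbors: ttrx, jsos, ctem, hbgh, jwdy, buqx.
N(ttrx) = {bnnp, hbgh, buqx, fxph, brgn, yesu}, |N(ttrx)| = 6.
13-vertex 6-regular graph: strongly regular (13,6,2,3).
A has 3 distinct eigenvalues ≈ [6.0, 1.303, -2.303].
Lovász (edge-transitive): ϑ = −13·(-sqrt(13)/2 - 1/2)/((6)−(-sqrt(13)/2 - 1/2)) = sqrt(13).
Numerically 3.6055513.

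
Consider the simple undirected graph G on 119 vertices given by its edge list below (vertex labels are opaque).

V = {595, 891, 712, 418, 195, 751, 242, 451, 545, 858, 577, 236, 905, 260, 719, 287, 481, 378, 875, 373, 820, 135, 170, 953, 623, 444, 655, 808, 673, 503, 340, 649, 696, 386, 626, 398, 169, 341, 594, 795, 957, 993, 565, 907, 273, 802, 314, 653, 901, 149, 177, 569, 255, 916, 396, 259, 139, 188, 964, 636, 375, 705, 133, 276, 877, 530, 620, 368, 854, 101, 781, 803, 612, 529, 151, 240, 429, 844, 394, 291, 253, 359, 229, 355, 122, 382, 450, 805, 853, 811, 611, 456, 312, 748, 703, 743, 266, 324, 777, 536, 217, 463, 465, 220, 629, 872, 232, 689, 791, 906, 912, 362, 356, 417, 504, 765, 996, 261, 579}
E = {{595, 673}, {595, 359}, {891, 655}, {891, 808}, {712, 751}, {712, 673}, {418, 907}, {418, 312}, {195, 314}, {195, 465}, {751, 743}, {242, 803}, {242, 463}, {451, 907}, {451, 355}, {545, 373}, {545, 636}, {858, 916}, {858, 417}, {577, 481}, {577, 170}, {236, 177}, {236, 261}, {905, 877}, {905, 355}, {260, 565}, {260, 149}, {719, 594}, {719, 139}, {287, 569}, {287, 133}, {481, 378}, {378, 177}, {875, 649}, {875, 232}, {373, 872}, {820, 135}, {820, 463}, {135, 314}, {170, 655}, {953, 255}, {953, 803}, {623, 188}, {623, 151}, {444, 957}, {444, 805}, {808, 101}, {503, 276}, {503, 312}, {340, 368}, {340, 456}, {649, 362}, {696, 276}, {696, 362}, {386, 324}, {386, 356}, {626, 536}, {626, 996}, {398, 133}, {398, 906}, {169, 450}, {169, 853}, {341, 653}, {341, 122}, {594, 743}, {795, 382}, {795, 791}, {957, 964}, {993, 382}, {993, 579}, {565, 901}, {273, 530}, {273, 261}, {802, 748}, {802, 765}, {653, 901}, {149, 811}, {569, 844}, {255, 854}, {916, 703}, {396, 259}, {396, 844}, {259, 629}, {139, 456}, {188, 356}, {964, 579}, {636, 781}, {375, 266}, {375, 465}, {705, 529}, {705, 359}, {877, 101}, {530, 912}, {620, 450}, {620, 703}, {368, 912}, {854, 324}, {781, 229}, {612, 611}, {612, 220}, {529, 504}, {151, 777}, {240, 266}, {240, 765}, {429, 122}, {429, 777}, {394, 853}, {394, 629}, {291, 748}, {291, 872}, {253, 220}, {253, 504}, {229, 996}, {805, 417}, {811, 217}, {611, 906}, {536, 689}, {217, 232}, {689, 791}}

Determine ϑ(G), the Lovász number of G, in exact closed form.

Vertex 803 has 2 neighbors: 242, 953.
N(781) = {636, 229}, |N(781)| = 2.
Vertex 368 has 2 neighbors: 340, 912.
deg(456) = 2; N(456) = {340, 139}.
Every vertex has degree 2 (N=119); this is C_{119}, the 119-cycle.
The 60 distinct eigenvalues: [2.0, 1.9972, 1.9889, 1.975, 1.9556, 1.9307, 1.9005, 1.8649, 1.8242, 1.7784, 1.7276, 1.672, 1.6118, 1.5471, 1.478, 1.4048, 1.3278, 1.247, 1.1627, 1.0752, 0.9847, 0.8915, 0.7957, 0.6978, 0.5979, 0.4964, 0.3934, 0.2894, 0.1845, 0.0792, -0.0264, -0.1319, -0.237, -0.3415, -0.445, -0.5473, -0.6481, -0.747, -0.8439, -0.9384, -1.0303, -1.1194, -1.2053, -1.2878, -1.3668, -1.4419, -1.5131, -1.58, -1.6425, -1.7004, -1.7536, -1.8019, -1.8452, -1.8834, -1.9163, -1.9438, -1.9659, -1.9826, -1.9937, -1.9993].
−119·(-2*cos(pi/119)) / ((2)−(-2*cos(pi/119))) = 119*cos(pi/119)/(cos(pi/119) + 1) = ϑ(G).
≈ 59.48963 (to 5 d.p.).
α=59, χ(Ḡ)=60; ϑ=119*cos(pi/119)/(cos(pi/119) + 1) lies between (both strict).

119*cos(pi/119)/(cos(pi/119) + 1)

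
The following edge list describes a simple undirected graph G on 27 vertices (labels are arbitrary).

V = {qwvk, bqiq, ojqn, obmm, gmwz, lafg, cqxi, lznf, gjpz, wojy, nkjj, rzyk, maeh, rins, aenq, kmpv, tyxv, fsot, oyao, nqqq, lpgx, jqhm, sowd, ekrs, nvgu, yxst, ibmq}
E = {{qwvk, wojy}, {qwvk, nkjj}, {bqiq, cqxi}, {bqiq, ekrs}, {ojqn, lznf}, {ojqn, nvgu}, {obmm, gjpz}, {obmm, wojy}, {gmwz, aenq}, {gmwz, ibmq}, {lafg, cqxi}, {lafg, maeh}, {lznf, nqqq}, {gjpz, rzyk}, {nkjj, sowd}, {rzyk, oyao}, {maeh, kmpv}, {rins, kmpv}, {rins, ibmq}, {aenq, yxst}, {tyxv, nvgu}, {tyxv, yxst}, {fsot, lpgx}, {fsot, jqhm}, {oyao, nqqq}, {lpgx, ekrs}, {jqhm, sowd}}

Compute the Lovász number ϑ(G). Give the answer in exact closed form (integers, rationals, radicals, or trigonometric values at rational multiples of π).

deg(nvgu) = 2; N(nvgu) = {ojqn, tyxv}.
Vertex rzyk has 2 neighbors: gjpz, oyao.
Vertex wojy has 2 neighbors: qwvk, obmm.
Vertex kmpv has 2 neighbors: maeh, rins.
Regular of degree 2 on 27 vertices: the odd cycle C_{27}.
spec(A) ≈ [2.0, 1.94609, 1.78727, 1.53209, 1.19432, 0.79216, 0.3473, -0.11629, -0.57361, -1.0, -1.37248, -1.67098, -1.87939, -1.98648] (distinct, 5 d.p.).
−27·(-2*cos(pi/27)) / ((2)−(-2*cos(pi/27))) = 27*cos(pi/27)/(cos(pi/27) + 1) = ϑ(G).
ϑ(G) ≈ 13.454204.
Lovász sandwich 13 ≤ 27*cos(pi/27)/(cos(pi/27) + 1) ≤ 14: both strict.

27*cos(pi/27)/(cos(pi/27) + 1)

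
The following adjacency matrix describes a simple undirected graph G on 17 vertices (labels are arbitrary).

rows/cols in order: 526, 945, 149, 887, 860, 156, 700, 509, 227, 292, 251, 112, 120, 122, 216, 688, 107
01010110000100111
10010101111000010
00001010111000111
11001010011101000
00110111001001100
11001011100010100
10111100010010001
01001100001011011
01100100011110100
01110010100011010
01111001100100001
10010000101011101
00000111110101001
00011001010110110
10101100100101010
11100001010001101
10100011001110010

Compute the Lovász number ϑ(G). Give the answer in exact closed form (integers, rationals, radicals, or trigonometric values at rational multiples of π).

deg(700) = 8; N(700) = {526, 149, 887, 860, 156, 292, 120, 107}.
deg(156) = 8; N(156) = {526, 945, 860, 700, 509, 227, 120, 216}.
deg(107) = 8; N(107) = {526, 149, 700, 509, 251, 112, 120, 688}.
N(112) = {526, 887, 227, 251, 120, 122, 216, 107}, |N(112)| = 8.
deg(v) = 8 for all v (|V|=17); SR(17,8,3,4) — a Paley graph.
The 3 distinct eigenvalues: [8.0, 1.562, -2.562].
λ_max=8, λ_min=-sqrt(17)/2 - 1/2; ϑ = −17·λ_min/(λ_max−λ_min) = sqrt(17).
Numerically 4.123105626.

sqrt(17)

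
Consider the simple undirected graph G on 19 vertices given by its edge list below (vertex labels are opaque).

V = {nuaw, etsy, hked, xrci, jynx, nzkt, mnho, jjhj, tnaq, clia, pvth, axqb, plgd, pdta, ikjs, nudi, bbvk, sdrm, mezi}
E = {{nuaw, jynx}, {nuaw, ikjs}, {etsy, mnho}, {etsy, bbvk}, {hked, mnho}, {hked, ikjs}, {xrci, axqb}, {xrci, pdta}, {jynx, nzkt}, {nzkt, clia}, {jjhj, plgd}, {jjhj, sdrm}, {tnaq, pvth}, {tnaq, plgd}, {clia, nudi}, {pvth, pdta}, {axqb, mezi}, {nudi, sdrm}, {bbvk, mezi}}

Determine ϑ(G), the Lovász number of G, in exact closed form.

deg(clia) = 2; N(clia) = {nzkt, nudi}.
deg(tnaq) = 2; N(tnaq) = {pvth, plgd}.
N(hked) = {mnho, ikjs}, |N(hked)| = 2.
deg(mezi) = 2; N(mezi) = {axqb, bbvk}.
2-regular, N=19; this is C_{19}, the 19-cycle.
The 10 distinct eigenvalues: [2.0, 1.892, 1.578, 1.094, 0.491, -0.165, -0.803, -1.355, -1.759, -1.973].
With N=19: ϑ(G) = 19·(-(-1)*2*cos(pi/19))/(2−(-2*cos(pi/19))) = 19*cos(pi/19)/(cos(pi/19) + 1).
≈ 9.4348 (to 4 d.p.).
Check 9 ≤ 19*cos(pi/19)/(cos(pi/19) + 1) ≤ 10: both strict.

19*cos(pi/19)/(cos(pi/19) + 1)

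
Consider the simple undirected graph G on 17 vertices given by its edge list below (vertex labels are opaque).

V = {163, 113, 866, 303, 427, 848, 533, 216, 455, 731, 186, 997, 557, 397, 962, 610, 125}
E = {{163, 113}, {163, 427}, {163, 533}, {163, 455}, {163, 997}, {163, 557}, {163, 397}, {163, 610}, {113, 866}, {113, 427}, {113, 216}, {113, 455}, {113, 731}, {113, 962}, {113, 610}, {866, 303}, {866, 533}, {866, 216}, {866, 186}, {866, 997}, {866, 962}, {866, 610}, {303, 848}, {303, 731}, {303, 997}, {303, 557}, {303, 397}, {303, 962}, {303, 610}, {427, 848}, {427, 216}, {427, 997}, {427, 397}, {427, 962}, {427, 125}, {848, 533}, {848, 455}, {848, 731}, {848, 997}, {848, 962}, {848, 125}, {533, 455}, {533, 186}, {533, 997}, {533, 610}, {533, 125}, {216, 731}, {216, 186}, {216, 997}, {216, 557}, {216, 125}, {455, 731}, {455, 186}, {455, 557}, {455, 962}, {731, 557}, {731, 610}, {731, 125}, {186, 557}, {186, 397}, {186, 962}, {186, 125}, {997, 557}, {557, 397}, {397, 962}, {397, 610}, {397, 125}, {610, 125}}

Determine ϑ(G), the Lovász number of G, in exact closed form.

Vertex 216 has 8 neighbors: 113, 866, 427, 731, 186, 997, 557, 125.
N(610) = {163, 113, 866, 303, 533, 731, 397, 125}, |N(610)| = 8.
N(866) = {113, 303, 533, 216, 186, 997, 962, 610}, |N(866)| = 8.
Vertex 427 has 8 neighbors: 163, 113, 848, 216, 997, 397, 962, 125.
8-regular, N=17; strongly regular (17,8,3,4).
The 3 distinct eigenvalues: [8.0, 1.56155, -2.56155].
Lovász (edge-transitive): ϑ = −17·(-sqrt(17)/2 - 1/2)/((8)−(-sqrt(17)/2 - 1/2)) = sqrt(17).
ϑ(G) ≈ 4.1231.

sqrt(17)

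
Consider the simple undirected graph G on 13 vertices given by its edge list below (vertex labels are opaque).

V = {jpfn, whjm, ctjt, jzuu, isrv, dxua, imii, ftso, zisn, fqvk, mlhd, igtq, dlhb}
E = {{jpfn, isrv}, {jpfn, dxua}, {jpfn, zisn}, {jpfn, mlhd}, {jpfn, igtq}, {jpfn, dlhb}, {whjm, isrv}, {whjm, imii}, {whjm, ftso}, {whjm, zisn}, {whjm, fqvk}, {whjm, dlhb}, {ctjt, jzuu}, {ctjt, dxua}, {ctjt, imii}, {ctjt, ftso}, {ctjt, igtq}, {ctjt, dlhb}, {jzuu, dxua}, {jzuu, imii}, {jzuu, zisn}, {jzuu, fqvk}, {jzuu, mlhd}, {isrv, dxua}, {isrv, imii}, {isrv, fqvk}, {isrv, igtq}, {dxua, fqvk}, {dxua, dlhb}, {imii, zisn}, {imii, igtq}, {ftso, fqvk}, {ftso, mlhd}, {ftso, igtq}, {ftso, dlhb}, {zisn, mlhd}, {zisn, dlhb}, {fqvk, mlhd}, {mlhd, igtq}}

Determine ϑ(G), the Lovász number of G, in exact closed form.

Vertex igtq has 6 neighbors: jpfn, ctjt, isrv, imii, ftso, mlhd.
N(isrv) = {jpfn, whjm, dxua, imii, fqvk, igtq}, |N(isrv)| = 6.
deg(fqvk) = 6; N(fqvk) = {whjm, jzuu, isrv, dxua, ftso, mlhd}.
deg(whjm) = 6; N(whjm) = {isrv, imii, ftso, zisn, fqvk, dlhb}.
Regular of degree 6 on 13 vertices: strongly regular (13,6,2,3).
A has 3 distinct eigenvalues ≈ [6.0, 1.303, -2.303].
Lovász (edge-transitive): ϑ = −13·(-sqrt(13)/2 - 1/2)/((6)−(-sqrt(13)/2 - 1/2)) = sqrt(13).
ϑ(G) ≈ 3.6056.

sqrt(13)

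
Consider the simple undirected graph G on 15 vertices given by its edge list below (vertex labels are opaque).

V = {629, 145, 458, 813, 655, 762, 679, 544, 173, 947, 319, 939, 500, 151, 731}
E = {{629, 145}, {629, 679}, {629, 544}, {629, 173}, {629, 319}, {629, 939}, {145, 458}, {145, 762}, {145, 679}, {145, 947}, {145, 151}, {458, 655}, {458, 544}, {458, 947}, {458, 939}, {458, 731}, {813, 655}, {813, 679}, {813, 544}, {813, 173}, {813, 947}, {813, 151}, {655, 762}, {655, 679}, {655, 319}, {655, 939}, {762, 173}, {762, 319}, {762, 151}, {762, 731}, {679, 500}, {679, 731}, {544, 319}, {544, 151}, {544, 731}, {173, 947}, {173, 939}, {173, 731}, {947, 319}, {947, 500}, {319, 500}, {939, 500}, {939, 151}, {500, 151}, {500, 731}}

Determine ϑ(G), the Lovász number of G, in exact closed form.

deg(731) = 6; N(731) = {458, 762, 679, 544, 173, 500}.
Vertex 655 has 6 neighbors: 458, 813, 762, 679, 319, 939.
deg(629) = 6; N(629) = {145, 679, 544, 173, 319, 939}.
deg(151) = 6; N(151) = {145, 813, 762, 544, 939, 500}.
G on 15 vertices is 6-regular; Kneser-type, 2-subsets of [6].
A has 3 distinct eigenvalues ≈ [6.0, 1.0, -3.0].
Lovász (edge-transitive): ϑ = −15·(-3)/((6)−(-3)) = 5.
Numerically 5.0000.

5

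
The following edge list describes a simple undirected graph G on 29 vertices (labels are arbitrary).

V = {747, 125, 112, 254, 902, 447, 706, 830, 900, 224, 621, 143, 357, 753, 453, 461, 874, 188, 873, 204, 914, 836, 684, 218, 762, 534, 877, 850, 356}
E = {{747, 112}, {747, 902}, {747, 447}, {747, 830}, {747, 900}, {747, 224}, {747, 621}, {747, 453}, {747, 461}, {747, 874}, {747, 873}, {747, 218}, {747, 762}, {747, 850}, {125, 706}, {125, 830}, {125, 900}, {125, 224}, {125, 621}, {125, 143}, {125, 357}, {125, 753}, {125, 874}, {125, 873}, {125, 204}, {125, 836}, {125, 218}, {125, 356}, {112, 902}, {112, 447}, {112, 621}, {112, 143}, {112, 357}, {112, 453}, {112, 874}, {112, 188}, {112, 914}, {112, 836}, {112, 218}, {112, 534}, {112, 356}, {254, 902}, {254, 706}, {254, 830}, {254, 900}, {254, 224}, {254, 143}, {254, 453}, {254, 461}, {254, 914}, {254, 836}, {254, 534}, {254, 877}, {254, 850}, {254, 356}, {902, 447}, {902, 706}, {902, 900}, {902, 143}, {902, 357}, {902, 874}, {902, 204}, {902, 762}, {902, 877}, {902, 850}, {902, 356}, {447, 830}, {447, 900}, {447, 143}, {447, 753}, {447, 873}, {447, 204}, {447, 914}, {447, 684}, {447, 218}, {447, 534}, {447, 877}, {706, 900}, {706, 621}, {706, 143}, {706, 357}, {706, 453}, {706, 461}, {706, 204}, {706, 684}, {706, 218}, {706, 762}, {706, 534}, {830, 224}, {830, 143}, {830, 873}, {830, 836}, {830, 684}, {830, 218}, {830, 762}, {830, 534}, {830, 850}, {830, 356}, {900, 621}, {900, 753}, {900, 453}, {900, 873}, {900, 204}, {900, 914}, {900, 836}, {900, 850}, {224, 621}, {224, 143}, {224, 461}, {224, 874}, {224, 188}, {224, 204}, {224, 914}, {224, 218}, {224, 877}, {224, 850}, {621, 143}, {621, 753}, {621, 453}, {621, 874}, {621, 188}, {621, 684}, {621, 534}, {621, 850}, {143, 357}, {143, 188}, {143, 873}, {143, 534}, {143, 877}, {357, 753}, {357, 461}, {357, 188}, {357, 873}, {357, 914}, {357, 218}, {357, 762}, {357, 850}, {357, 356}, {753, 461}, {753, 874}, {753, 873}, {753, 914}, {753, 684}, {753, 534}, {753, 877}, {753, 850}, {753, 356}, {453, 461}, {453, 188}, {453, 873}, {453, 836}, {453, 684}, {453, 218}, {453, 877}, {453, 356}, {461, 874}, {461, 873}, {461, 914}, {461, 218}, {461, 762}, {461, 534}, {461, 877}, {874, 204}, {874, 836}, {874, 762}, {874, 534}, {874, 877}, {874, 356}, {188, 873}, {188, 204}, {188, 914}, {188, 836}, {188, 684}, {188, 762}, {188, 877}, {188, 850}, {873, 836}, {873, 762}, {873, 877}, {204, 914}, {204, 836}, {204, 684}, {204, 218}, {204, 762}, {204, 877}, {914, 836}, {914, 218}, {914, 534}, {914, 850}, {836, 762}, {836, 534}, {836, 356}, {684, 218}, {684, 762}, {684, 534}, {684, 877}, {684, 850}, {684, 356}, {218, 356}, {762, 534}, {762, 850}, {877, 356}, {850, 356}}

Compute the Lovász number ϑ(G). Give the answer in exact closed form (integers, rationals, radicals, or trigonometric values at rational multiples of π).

sqrt(29)

deg(224) = 14; N(224) = {747, 125, 254, 830, 621, 143, 461, 874, 188, 204, 914, 218, 877, 850}.
N(357) = {125, 112, 902, 706, 143, 753, 461, 188, 873, 914, 218, 762, 850, 356}, |N(357)| = 14.
Vertex 684 has 14 neighbors: 447, 706, 830, 621, 753, 453, 188, 204, 218, 762, 534, 877, 850, 356.
Vertex 356 has 14 neighbors: 125, 112, 254, 902, 830, 357, 753, 453, 874, 836, 684, 218, 877, 850.
Regular of degree 14 on 29 vertices: SR(29,14,6,7) — a Paley graph.
A has 3 distinct eigenvalues ≈ [14.0, 2.192582, -3.192582].
ϑ = −N·λ_min/(λ_max−λ_min) = −29·(-sqrt(29)/2 - 1/2)/(14−(-sqrt(29)/2 - 1/2)) = sqrt(29).
≈ 5.38516481 (to 8 d.p.).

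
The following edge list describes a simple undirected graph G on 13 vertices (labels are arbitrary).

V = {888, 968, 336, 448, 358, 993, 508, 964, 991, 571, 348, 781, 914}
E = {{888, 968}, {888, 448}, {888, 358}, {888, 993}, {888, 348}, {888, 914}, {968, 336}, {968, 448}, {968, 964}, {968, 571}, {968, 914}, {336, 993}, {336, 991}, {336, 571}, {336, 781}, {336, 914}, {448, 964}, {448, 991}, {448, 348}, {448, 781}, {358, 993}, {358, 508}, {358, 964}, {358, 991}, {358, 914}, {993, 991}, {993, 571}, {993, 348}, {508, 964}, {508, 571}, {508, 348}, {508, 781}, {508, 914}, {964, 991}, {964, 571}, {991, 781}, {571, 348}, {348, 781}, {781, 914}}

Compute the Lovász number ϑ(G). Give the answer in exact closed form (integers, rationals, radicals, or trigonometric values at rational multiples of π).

deg(336) = 6; N(336) = {968, 993, 991, 571, 781, 914}.
deg(888) = 6; N(888) = {968, 448, 358, 993, 348, 914}.
deg(964) = 6; N(964) = {968, 448, 358, 508, 991, 571}.
deg(781) = 6; N(781) = {336, 448, 508, 991, 348, 914}.
13-vertex 6-regular graph: strongly regular (13,6,2,3).
The 3 distinct eigenvalues: [6.0, 1.30278, -2.30278].
With N=13: ϑ(G) = 13·(-(-sqrt(13)/2 - 1/2))/(6−(-sqrt(13)/2 - 1/2)) = sqrt(13).
ϑ(G) ≈ 3.6055513.

sqrt(13)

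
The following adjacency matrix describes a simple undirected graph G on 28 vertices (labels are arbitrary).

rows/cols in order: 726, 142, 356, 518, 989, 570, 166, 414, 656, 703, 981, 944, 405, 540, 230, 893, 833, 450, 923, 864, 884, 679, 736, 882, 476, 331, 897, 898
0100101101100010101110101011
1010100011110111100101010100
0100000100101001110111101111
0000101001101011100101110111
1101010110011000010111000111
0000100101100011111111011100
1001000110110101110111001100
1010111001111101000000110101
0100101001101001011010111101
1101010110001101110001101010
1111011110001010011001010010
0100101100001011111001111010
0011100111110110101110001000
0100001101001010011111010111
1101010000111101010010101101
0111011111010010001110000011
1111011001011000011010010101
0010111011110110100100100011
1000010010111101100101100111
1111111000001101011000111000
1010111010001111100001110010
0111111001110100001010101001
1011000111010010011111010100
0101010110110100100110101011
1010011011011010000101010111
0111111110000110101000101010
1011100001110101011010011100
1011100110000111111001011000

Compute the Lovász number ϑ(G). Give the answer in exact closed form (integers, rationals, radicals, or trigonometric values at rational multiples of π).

7

Vertex 864 has 15 neighbors: 726, 142, 356, 518, 989, 570, 166, 405, 540, 893, 450, 923, 736, 882, 476.
deg(897) = 15; N(897) = {726, 356, 518, 989, 703, 981, 944, 540, 893, 450, 923, 884, 882, 476, 331}.
Vertex 944 has 15 neighbors: 142, 989, 166, 414, 405, 230, 893, 833, 450, 923, 679, 736, 882, 476, 897.
Vertex 726 has 15 neighbors: 142, 989, 166, 414, 703, 981, 230, 833, 923, 864, 884, 736, 476, 897, 898.
Every vertex has degree 15 (N=28); Kneser-type, 2-subsets of [8].
A has 3 distinct eigenvalues ≈ [15.0, 1.0, -5.0].
Lovász: ϑ = −28(-5)/(15+-1*(-5)) = 7.
≈ 7.0000000 (to 7 d.p.).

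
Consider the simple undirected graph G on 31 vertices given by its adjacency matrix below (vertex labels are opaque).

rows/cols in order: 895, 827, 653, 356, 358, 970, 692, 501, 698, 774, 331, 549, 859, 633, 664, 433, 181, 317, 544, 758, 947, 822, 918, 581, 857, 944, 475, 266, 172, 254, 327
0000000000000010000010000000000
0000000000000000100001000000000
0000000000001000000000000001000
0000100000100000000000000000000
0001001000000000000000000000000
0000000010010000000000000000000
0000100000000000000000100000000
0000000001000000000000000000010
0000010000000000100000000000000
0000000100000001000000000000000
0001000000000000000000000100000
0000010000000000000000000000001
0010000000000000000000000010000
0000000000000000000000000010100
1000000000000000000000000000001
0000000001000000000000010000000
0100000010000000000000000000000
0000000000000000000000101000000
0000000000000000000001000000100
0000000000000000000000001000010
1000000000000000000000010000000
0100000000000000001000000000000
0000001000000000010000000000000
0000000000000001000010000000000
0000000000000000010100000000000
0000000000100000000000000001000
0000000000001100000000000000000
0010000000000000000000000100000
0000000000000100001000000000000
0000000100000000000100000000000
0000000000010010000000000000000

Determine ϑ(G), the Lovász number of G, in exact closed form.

Vertex 895 has 2 neighbors: 664, 947.
Vertex 827 has 2 neighbors: 181, 822.
Vertex 822 has 2 neighbors: 827, 544.
deg(944) = 2; N(944) = {331, 266}.
2-regular, N=31; this is C_{31}, the 31-cycle.
spec(A) ≈ [2.0, 1.9591, 1.8379, 1.6415, 1.3779, 1.0579, 0.6946, 0.3029, -0.1013, -0.5013, -0.8808, -1.2242, -1.5175, -1.7487, -1.9083, -1.9897] (distinct, 4 d.p.).
Lovász: ϑ = −31(-2*cos(pi/31))/(2+-(-1)*2*cos(pi/31)) = 31*cos(pi/31)/(cos(pi/31) + 1).
= 15.460135… (decimal).
α=15, χ(Ḡ)=16; ϑ=31*cos(pi/31)/(cos(pi/31) + 1) lies between (both strict).

31*cos(pi/31)/(cos(pi/31) + 1)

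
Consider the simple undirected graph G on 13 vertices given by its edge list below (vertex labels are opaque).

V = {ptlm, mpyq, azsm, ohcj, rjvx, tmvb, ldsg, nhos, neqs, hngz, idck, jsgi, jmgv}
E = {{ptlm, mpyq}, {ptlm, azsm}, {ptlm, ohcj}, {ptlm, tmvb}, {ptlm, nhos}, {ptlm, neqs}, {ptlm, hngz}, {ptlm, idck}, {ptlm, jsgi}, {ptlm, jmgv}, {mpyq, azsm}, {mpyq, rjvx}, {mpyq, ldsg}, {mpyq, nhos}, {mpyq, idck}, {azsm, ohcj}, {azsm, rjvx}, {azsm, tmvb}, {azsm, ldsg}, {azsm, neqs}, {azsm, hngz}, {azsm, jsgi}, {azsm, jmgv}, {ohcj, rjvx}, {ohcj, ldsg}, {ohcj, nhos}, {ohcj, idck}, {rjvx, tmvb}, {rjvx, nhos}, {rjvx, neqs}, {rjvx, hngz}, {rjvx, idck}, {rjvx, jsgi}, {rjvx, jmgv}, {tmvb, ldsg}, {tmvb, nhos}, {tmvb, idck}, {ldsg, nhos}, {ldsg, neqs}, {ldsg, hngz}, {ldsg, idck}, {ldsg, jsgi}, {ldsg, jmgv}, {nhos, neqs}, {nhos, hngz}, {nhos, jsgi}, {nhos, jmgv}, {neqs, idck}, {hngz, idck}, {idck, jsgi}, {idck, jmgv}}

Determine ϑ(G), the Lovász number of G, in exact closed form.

N(jmgv) = {ptlm, azsm, rjvx, ldsg, nhos, idck}, |N(jmgv)| = 6.
Vertex jsgi has 6 neighbors: ptlm, azsm, rjvx, ldsg, nhos, idck.
Vertex neqs has 6 neighbors: ptlm, azsm, rjvx, ldsg, nhos, idck.
Vertex idck has 10 neighbors: ptlm, mpyq, ohcj, rjvx, tmvb, ldsg, neqs, hngz, jsgi, jmgv.
Complete 3-partite, parts [7, 3, 3]: perfect, ϑ = α = 7.
Numerically 7.000000000.
7 ≤ 7 ≤ 7: collapsed.

7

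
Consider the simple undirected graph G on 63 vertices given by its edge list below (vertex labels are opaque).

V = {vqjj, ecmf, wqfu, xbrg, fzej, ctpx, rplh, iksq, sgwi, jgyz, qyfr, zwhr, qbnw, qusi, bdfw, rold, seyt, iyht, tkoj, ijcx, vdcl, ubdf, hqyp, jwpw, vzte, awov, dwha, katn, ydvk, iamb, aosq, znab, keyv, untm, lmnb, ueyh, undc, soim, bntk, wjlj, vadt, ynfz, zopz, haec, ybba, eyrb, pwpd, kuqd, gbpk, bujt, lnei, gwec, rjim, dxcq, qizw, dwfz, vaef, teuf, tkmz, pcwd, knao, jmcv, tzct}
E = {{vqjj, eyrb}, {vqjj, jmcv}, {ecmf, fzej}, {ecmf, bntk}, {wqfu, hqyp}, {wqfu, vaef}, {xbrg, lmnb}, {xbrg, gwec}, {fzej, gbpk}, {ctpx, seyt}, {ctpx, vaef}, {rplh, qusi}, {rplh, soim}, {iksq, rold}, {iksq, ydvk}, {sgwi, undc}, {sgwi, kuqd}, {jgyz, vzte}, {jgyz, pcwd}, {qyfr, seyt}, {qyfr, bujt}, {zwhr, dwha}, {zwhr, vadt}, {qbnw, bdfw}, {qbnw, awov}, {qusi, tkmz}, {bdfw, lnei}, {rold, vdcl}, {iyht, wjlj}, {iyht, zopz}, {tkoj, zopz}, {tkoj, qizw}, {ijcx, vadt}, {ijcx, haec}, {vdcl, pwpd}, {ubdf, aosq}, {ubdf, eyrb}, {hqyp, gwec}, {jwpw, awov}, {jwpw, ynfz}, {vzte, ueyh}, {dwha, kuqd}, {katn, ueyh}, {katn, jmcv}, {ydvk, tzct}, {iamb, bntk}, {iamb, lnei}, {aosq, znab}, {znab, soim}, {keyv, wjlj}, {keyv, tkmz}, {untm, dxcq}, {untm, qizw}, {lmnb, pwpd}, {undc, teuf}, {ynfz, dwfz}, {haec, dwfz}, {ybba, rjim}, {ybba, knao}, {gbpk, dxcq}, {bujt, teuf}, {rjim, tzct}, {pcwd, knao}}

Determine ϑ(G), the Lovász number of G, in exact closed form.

Vertex vdcl has 2 neighbors: rold, pwpd.
N(vzte) = {jgyz, ueyh}, |N(vzte)| = 2.
deg(hqyp) = 2; N(hqyp) = {wqfu, gwec}.
deg(pcwd) = 2; N(pcwd) = {jgyz, knao}.
Regular of degree 2 on 63 vertices: the odd cycle C_{63}.
Distinct eigenvalues (to 5 d.p.): [2.0, 1.99006, 1.96034, 1.91115, 1.84295, 1.75644, 1.65248, 1.53209, 1.39647, 1.24698, 1.08509, 0.91242, 0.73068, 0.54168, 0.3473, 0.14946, -0.04986, -0.24869, -0.44504, -0.63697, -0.82257, -1.0, -1.16749, -1.32337, -1.4661, -1.59427, -1.70658, -1.80194, -1.87939, -1.93815, -1.97766, -1.99751].
Lovász (edge-transitive): ϑ = −63·(-2*cos(pi/63))/((2)−(-2*cos(pi/63))) = 63*cos(pi/63)/(cos(pi/63) + 1).
= 31.48040933… (decimal).
Lovász sandwich 31 ≤ 63*cos(pi/63)/(cos(pi/63) + 1) ≤ 32: both strict.

63*cos(pi/63)/(cos(pi/63) + 1)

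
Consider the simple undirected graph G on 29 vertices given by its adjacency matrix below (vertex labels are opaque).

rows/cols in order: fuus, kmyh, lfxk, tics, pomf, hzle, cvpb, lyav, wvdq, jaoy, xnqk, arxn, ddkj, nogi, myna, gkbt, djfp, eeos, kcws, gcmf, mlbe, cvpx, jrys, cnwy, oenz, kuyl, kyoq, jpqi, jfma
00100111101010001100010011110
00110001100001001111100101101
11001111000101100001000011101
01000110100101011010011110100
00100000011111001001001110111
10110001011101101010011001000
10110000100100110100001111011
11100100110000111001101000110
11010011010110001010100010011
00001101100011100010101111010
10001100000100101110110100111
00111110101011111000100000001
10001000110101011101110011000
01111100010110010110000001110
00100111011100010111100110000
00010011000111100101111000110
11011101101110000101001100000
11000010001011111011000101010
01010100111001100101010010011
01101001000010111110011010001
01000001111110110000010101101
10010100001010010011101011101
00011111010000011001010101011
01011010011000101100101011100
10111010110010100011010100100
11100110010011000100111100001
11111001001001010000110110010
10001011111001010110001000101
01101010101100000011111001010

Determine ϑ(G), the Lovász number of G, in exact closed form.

sqrt(29)

deg(lfxk) = 14; N(lfxk) = {fuus, kmyh, pomf, hzle, cvpb, lyav, arxn, nogi, myna, gcmf, oenz, kuyl, kyoq, jfma}.
Vertex cvpb has 14 neighbors: fuus, lfxk, tics, wvdq, arxn, myna, gkbt, eeos, jrys, cnwy, oenz, kuyl, jpqi, jfma.
Vertex kcws has 14 neighbors: kmyh, tics, hzle, wvdq, jaoy, xnqk, nogi, myna, eeos, gcmf, cvpx, oenz, jpqi, jfma.
deg(wvdq) = 14; N(wvdq) = {fuus, kmyh, tics, cvpb, lyav, jaoy, arxn, ddkj, djfp, kcws, mlbe, oenz, jpqi, jfma}.
Regular of degree 14 on 29 vertices: SR(29,14,6,7) — a Paley graph.
Distinct eigenvalues (to 5 d.p.): [14.0, 2.19258, -3.19258].
Lovász: ϑ = −29(-sqrt(29)/2 - 1/2)/(14+-(-sqrt(29)/2 - 1/2)) = sqrt(29).
Numerically 5.38516.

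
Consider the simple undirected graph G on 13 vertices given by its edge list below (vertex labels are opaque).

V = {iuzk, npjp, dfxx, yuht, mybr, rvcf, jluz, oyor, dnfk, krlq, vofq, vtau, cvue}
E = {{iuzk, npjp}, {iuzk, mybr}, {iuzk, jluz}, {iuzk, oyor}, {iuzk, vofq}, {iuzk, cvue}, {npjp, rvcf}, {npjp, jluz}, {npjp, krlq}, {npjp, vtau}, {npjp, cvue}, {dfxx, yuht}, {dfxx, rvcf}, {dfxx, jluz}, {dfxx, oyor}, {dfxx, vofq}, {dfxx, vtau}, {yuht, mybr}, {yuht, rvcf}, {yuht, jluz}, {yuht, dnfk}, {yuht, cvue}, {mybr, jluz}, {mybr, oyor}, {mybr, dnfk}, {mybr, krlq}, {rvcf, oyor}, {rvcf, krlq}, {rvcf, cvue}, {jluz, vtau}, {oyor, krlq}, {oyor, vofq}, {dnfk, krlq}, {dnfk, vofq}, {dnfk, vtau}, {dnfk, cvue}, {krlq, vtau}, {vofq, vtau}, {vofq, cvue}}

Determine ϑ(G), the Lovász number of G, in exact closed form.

deg(iuzk) = 6; N(iuzk) = {npjp, mybr, jluz, oyor, vofq, cvue}.
Vertex npjp has 6 neighbors: iuzk, rvcf, jluz, krlq, vtau, cvue.
deg(mybr) = 6; N(mybr) = {iuzk, yuht, jluz, oyor, dnfk, krlq}.
N(krlq) = {npjp, mybr, rvcf, oyor, dnfk, vtau}, |N(krlq)| = 6.
Every vertex has degree 6 (N=13); SR(13,6,2,3) — a Paley graph.
spec(A) ≈ [6.0, 1.30278, -2.30278] (distinct, 5 d.p.).
λ_max=6, λ_min=-sqrt(13)/2 - 1/2; ϑ = −13·λ_min/(λ_max−λ_min) = sqrt(13).
= 3.6056… (decimal).

sqrt(13)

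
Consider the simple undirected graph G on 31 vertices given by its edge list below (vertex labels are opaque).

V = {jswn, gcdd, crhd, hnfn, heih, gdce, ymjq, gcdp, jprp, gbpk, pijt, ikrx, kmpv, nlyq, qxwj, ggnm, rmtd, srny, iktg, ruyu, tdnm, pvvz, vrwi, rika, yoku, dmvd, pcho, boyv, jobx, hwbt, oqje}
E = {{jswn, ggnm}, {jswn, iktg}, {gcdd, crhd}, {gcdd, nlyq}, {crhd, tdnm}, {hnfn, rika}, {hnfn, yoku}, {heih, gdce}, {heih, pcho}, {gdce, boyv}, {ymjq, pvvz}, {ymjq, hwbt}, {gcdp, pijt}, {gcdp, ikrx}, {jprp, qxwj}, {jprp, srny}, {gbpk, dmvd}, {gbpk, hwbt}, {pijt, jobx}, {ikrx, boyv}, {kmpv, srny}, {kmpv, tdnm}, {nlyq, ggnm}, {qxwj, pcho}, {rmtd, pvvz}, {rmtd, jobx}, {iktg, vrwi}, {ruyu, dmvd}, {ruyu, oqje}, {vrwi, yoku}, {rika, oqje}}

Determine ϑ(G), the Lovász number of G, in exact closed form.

Vertex pijt has 2 neighbors: gcdp, jobx.
deg(jswn) = 2; N(jswn) = {ggnm, iktg}.
Vertex jprp has 2 neighbors: qxwj, srny.
N(oqje) = {ruyu, rika}, |N(oqje)| = 2.
G on 31 vertices is 2-regular; a single 31-cycle (edge-transitive).
A has 16 distinct eigenvalues ≈ [2.0, 1.95906, 1.83792, 1.64153, 1.37793, 1.05793, 0.69461, 0.30286, -0.1013, -0.50131, -0.88079, -1.22421, -1.51752, -1.74869, -1.90828, -1.98974].
−31·(-2*cos(pi/31)) / ((2)−(-2*cos(pi/31))) = 31*cos(pi/31)/(cos(pi/31) + 1) = ϑ(G).
= 15.46013… (decimal).
α=15, χ(Ḡ)=16; ϑ=31*cos(pi/31)/(cos(pi/31) + 1) lies between (both strict).

31*cos(pi/31)/(cos(pi/31) + 1)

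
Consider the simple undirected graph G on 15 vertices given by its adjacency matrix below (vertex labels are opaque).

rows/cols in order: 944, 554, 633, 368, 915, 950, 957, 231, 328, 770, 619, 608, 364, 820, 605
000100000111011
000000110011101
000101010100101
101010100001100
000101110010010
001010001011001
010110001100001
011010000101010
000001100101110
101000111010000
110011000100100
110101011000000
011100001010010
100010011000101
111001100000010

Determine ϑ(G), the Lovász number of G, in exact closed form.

deg(554) = 6; N(554) = {957, 231, 619, 608, 364, 605}.
Vertex 368 has 6 neighbors: 944, 633, 915, 957, 608, 364.
Vertex 633 has 6 neighbors: 368, 950, 231, 770, 364, 605.
deg(608) = 6; N(608) = {944, 554, 368, 950, 231, 328}.
deg(v) = 6 for all v (|V|=15); this is K(6,2), the Kneser graph.
spec(A) ≈ [6.0, 1.0, -3.0] (distinct, 4 d.p.).
Lovász: ϑ = −15(-3)/(6+-1*(-3)) = 5.
ϑ(G) ≈ 5.0000.

5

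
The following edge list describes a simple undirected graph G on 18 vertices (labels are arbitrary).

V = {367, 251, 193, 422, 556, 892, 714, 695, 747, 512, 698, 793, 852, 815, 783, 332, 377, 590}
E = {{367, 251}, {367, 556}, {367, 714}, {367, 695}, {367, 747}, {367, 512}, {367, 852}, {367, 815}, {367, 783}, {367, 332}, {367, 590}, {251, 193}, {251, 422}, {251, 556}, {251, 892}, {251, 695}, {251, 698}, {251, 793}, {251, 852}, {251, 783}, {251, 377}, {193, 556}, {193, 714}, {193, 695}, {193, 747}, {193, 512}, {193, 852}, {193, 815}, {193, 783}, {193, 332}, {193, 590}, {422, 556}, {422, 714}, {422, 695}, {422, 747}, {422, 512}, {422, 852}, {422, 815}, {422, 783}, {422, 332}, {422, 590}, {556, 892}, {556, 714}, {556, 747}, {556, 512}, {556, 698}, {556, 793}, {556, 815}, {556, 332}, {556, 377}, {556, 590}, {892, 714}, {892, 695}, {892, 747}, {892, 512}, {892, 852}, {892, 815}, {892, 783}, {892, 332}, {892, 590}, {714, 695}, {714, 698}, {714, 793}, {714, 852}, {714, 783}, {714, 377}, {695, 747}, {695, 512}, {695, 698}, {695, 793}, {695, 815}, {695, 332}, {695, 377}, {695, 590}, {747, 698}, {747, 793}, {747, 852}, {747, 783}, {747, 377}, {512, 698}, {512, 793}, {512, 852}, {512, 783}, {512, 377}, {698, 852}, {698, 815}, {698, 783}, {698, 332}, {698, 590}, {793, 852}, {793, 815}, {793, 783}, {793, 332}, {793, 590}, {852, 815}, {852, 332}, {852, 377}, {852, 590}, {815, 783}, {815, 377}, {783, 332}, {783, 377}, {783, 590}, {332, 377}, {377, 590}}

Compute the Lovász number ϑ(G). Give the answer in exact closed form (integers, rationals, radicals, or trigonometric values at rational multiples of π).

7

N(512) = {367, 193, 422, 556, 892, 695, 698, 793, 852, 783, 377}, |N(512)| = 11.
N(783) = {367, 251, 193, 422, 892, 714, 747, 512, 698, 793, 815, 332, 377, 590}, |N(783)| = 14.
Vertex 714 has 11 neighbors: 367, 193, 422, 556, 892, 695, 698, 793, 852, 783, 377.
N(815) = {367, 193, 422, 556, 892, 695, 698, 793, 852, 783, 377}, |N(815)| = 11.
G = K_{7,7,4}: α = 7 = χ(Ḡ), so ϑ = 7.
Numerically 7.000000000.
Check 7 ≤ 7 ≤ 7: collapsed.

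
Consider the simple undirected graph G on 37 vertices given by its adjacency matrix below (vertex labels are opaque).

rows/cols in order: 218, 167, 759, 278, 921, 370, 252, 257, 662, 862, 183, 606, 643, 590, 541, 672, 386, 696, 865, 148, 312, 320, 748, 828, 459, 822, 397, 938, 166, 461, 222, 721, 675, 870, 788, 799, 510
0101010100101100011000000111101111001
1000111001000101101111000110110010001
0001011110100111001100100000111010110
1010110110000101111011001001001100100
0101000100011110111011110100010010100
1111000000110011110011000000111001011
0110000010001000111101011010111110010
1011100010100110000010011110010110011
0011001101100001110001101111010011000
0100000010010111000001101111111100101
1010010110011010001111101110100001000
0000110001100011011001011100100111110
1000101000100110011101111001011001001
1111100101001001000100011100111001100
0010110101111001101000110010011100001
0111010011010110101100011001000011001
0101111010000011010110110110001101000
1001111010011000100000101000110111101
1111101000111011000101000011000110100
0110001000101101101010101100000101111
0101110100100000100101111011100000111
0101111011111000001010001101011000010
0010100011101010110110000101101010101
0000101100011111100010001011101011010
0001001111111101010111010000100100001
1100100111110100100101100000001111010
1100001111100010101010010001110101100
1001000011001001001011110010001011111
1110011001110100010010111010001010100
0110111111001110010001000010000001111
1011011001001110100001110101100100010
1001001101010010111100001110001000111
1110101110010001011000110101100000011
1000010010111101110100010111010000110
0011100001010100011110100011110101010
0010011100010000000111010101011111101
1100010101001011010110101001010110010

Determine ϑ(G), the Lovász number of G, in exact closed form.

N(870) = {218, 370, 662, 183, 606, 643, 590, 672, 386, 696, 148, 828, 822, 397, 938, 461, 788, 799}, |N(870)| = 18.
deg(748) = 18; N(748) = {759, 921, 662, 862, 183, 643, 541, 386, 696, 148, 312, 822, 938, 166, 222, 675, 788, 510}.
Vertex 721 has 18 neighbors: 218, 278, 252, 257, 862, 606, 541, 386, 696, 865, 148, 459, 822, 397, 222, 788, 799, 510.
Vertex 590 has 18 neighbors: 218, 167, 759, 278, 921, 257, 862, 643, 672, 148, 828, 459, 822, 166, 461, 222, 870, 788.
deg(v) = 18 for all v (|V|=37); strongly regular (37,18,8,9).
A has 3 distinct eigenvalues ≈ [18.0, 2.5414, -3.5414].
Lovász: ϑ = −37(-sqrt(37)/2 - 1/2)/(18+-(-sqrt(37)/2 - 1/2)) = sqrt(37).
ϑ(G) ≈ 6.0828.

sqrt(37)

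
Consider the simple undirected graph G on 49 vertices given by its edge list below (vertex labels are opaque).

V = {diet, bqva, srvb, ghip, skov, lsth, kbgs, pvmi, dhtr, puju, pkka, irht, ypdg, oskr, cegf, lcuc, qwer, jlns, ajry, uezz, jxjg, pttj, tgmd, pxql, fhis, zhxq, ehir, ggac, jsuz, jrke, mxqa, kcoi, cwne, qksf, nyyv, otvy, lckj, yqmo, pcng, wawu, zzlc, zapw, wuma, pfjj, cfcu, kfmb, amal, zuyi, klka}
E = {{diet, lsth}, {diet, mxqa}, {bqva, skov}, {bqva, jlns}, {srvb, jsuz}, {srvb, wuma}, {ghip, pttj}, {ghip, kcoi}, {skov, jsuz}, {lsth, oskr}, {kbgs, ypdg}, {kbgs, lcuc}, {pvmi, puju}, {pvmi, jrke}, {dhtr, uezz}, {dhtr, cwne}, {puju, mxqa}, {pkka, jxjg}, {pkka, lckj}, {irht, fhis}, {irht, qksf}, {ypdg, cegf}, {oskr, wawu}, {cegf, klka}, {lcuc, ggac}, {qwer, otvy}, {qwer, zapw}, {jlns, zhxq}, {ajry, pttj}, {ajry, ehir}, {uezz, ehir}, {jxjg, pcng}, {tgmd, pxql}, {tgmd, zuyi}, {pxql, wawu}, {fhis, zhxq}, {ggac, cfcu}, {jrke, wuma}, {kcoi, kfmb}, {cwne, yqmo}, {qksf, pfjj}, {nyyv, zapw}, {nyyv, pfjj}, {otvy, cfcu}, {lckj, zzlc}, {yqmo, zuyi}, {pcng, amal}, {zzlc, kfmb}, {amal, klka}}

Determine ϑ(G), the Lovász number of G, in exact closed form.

N(jrke) = {pvmi, wuma}, |N(jrke)| = 2.
deg(uezz) = 2; N(uezz) = {dhtr, ehir}.
deg(oskr) = 2; N(oskr) = {lsth, wawu}.
N(cwne) = {dhtr, yqmo}, |N(cwne)| = 2.
49-vertex 2-regular graph: a single 49-cycle (edge-transitive).
The 25 distinct eigenvalues: [2.0, 1.984, 1.935, 1.854, 1.743, 1.603, 1.437, 1.247, 1.037, 0.81, 0.569, 0.319, 0.064, -0.192, -0.445, -0.691, -0.925, -1.144, -1.345, -1.523, -1.676, -1.802, -1.898, -1.963, -1.996].
ϑ = −N·λ_min/(λ_max−λ_min) = −49·(-2*cos(pi/49))/(2−(-2*cos(pi/49))) = 49*cos(pi/49)/(cos(pi/49) + 1).
Numerically 24.47481.
Check 24 ≤ 49*cos(pi/49)/(cos(pi/49) + 1) ≤ 25: both strict.

49*cos(pi/49)/(cos(pi/49) + 1)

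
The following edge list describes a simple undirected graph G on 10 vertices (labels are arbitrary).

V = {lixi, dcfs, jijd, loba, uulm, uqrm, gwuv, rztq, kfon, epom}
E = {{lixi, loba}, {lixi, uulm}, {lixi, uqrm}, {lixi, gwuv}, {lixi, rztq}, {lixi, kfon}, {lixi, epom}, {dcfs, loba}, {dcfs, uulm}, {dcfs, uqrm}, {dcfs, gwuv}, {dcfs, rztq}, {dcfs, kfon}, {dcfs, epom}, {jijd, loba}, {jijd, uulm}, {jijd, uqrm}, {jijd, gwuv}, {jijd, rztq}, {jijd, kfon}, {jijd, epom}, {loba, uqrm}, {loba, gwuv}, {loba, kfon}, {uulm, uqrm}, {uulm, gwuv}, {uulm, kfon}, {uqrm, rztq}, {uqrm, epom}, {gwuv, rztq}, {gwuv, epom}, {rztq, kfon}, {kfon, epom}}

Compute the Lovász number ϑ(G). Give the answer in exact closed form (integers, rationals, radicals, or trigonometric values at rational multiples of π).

deg(jijd) = 7; N(jijd) = {loba, uulm, uqrm, gwuv, rztq, kfon, epom}.
Vertex lixi has 7 neighbors: loba, uulm, uqrm, gwuv, rztq, kfon, epom.
N(kfon) = {lixi, dcfs, jijd, loba, uulm, rztq, epom}, |N(kfon)| = 7.
N(rztq) = {lixi, dcfs, jijd, uqrm, gwuv, kfon}, |N(rztq)| = 6.
Complete 3-partite, parts [4, 3, 3]: perfect, ϑ = α = 4.
= 4.000000000… (decimal).
4 ≤ 4 ≤ 4: collapsed.

4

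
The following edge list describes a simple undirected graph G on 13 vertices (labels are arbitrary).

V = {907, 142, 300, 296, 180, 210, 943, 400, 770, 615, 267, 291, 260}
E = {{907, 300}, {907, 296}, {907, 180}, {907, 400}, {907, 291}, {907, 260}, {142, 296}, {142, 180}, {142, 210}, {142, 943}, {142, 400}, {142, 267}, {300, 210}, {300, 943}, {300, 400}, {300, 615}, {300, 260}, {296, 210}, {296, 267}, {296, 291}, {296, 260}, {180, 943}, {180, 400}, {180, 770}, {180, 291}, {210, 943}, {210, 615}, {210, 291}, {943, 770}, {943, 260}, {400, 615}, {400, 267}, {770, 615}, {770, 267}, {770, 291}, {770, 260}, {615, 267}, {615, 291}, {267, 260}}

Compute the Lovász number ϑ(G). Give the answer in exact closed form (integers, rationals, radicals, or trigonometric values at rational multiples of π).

Vertex 291 has 6 neighbors: 907, 296, 180, 210, 770, 615.
Vertex 300 has 6 neighbors: 907, 210, 943, 400, 615, 260.
deg(180) = 6; N(180) = {907, 142, 943, 400, 770, 291}.
deg(296) = 6; N(296) = {907, 142, 210, 267, 291, 260}.
G on 13 vertices is 6-regular; strongly regular (13,6,2,3).
The 3 distinct eigenvalues: [6.0, 1.302776, -2.302776].
Lovász (edge-transitive): ϑ = −13·(-sqrt(13)/2 - 1/2)/((6)−(-sqrt(13)/2 - 1/2)) = sqrt(13).
Numerically 3.605551275.

sqrt(13)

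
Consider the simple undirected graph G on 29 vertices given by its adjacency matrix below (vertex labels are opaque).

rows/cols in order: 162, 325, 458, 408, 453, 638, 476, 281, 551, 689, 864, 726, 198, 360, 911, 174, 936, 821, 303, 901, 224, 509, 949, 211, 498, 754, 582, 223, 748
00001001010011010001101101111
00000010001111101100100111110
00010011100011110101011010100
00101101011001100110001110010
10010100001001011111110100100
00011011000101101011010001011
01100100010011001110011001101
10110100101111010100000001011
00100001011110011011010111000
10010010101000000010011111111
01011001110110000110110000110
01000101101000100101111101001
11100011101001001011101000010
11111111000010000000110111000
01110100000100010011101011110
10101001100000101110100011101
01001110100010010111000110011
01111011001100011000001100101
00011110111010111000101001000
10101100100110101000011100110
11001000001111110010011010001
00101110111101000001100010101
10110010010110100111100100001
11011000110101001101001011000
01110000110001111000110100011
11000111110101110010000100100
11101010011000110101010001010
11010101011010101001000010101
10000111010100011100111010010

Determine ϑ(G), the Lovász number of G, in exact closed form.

N(223) = {162, 325, 408, 638, 281, 689, 864, 198, 911, 936, 901, 498, 582, 748}, |N(223)| = 14.
Vertex 453 has 14 neighbors: 162, 408, 638, 864, 360, 174, 936, 821, 303, 901, 224, 509, 211, 582.
N(911) = {325, 458, 408, 638, 726, 174, 303, 901, 224, 949, 498, 754, 582, 223}, |N(911)| = 14.
Vertex 174 has 14 neighbors: 162, 458, 453, 281, 551, 911, 936, 821, 303, 224, 498, 754, 582, 748.
deg(v) = 14 for all v (|V|=29); SR(29,14,6,7) — a Paley graph.
spec(A) ≈ [14.0, 2.192582, -3.192582] (distinct, 6 d.p.).
λ_max=14, λ_min=-sqrt(29)/2 - 1/2; ϑ = −29·λ_min/(λ_max−λ_min) = sqrt(29).
= 5.385165… (decimal).

sqrt(29)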